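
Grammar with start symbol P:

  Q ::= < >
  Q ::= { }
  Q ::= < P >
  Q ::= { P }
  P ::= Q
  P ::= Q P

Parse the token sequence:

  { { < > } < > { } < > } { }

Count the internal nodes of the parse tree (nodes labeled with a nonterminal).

[P [Q { [P [Q { [P [Q < >]] }] [P [Q < >] [P [Q { }] [P [Q < >]]]]] }] [P [Q { }]]]

14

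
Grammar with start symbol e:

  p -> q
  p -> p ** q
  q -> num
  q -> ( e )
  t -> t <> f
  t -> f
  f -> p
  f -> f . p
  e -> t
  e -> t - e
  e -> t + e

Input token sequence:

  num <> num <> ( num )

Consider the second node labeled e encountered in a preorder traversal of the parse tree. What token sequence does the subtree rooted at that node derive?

num

[e [t [t [t [f [p [q num]]]] <> [f [p [q num]]]] <> [f [p [q ( [e [t [f [p [q num]]]]] )]]]]]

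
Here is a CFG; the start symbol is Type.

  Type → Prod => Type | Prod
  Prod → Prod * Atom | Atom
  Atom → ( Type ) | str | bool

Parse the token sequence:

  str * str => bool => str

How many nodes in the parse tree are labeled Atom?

[Type [Prod [Prod [Atom str]] * [Atom str]] => [Type [Prod [Atom bool]] => [Type [Prod [Atom str]]]]]

4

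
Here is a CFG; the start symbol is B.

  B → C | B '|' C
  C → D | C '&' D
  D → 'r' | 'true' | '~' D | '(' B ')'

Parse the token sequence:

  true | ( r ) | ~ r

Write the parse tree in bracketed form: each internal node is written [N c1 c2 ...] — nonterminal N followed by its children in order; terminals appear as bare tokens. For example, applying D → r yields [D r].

B
B | C
B | C | C
C | C | C
D | C | C
true | C | C
true | D | C
true | ( B ) | C
true | ( C ) | C
true | ( D ) | C
true | ( r ) | C
true | ( r ) | D
true | ( r ) | ~ D
true | ( r ) | ~ r

[B [B [B [C [D true]]] | [C [D ( [B [C [D r]]] )]]] | [C [D ~ [D r]]]]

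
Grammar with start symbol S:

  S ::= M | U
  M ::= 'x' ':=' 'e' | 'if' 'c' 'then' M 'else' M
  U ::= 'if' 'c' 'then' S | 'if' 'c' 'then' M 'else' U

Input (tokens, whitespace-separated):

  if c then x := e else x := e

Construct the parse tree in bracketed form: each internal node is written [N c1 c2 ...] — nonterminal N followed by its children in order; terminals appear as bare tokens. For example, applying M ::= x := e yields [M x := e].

S
M
if c then M else M
if c then x := e else M
if c then x := e else x := e

[S [M if c then [M x := e] else [M x := e]]]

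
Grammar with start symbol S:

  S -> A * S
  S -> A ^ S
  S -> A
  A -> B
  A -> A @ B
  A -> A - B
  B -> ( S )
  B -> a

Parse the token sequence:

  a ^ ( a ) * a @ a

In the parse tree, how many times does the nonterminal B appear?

5

[S [A [B a]] ^ [S [A [B ( [S [A [B a]]] )]] * [S [A [A [B a]] @ [B a]]]]]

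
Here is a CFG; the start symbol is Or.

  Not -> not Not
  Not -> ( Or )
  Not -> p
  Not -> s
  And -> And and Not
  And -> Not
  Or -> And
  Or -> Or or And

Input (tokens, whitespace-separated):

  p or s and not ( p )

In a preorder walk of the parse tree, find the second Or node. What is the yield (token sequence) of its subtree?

[Or [Or [And [Not p]]] or [And [And [Not s]] and [Not not [Not ( [Or [And [Not p]]] )]]]]

p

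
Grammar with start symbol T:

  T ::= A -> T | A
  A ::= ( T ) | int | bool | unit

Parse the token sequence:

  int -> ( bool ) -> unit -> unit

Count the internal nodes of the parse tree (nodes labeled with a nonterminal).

[T [A int] -> [T [A ( [T [A bool]] )] -> [T [A unit] -> [T [A unit]]]]]

10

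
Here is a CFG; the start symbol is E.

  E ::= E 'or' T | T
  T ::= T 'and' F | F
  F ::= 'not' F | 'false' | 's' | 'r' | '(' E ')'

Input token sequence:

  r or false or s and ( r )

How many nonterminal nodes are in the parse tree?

14

[E [E [E [T [F r]]] or [T [F false]]] or [T [T [F s]] and [F ( [E [T [F r]]] )]]]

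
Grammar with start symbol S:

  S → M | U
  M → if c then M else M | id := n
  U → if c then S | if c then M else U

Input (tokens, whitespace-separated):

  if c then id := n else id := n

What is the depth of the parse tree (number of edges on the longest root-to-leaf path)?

[S [M if c then [M id := n] else [M id := n]]]

3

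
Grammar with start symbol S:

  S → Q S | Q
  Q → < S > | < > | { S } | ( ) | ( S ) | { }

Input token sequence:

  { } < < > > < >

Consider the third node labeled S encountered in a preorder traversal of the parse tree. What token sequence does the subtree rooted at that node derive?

[S [Q { }] [S [Q < [S [Q < >]] >] [S [Q < >]]]]

< >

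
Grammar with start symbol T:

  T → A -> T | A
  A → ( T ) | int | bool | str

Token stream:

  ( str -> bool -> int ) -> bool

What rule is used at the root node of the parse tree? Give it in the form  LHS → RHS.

T → A -> T

[T [A ( [T [A str] -> [T [A bool] -> [T [A int]]]] )] -> [T [A bool]]]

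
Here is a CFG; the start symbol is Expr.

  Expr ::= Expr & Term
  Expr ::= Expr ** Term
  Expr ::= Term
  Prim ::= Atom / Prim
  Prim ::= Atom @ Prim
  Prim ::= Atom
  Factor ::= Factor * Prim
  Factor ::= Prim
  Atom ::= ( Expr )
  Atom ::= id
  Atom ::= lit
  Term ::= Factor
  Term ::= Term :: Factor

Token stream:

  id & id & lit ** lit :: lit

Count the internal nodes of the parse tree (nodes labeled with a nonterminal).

[Expr [Expr [Expr [Expr [Term [Factor [Prim [Atom id]]]]] & [Term [Factor [Prim [Atom id]]]]] & [Term [Factor [Prim [Atom lit]]]]] ** [Term [Term [Factor [Prim [Atom lit]]]] :: [Factor [Prim [Atom lit]]]]]

24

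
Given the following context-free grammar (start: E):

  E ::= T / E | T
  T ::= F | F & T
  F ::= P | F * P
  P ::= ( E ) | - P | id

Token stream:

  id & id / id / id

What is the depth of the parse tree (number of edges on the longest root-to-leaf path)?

6

[E [T [F [P id]] & [T [F [P id]]]] / [E [T [F [P id]]] / [E [T [F [P id]]]]]]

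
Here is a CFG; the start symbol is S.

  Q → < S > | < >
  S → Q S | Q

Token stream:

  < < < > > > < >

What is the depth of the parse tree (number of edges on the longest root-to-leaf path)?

6

[S [Q < [S [Q < [S [Q < >]] >]] >] [S [Q < >]]]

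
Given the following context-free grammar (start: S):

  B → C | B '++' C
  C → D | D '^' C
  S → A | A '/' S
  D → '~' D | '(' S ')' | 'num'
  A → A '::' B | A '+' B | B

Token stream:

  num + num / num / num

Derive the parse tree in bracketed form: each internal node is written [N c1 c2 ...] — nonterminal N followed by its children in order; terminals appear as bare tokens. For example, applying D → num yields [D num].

S
A / S
A + B / S
B + B / S
C + B / S
D + B / S
num + B / S
num + C / S
num + D / S
num + num / S
num + num / A / S
num + num / B / S
num + num / C / S
num + num / D / S
num + num / num / S
num + num / num / A
num + num / num / B
num + num / num / C
num + num / num / D
num + num / num / num

[S [A [A [B [C [D num]]]] + [B [C [D num]]]] / [S [A [B [C [D num]]]] / [S [A [B [C [D num]]]]]]]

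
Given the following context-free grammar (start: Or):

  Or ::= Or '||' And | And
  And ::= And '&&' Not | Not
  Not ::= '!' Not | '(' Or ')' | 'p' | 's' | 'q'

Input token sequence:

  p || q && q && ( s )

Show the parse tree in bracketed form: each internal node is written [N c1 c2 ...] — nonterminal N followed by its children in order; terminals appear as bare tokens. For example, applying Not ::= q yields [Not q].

Or
Or || And
And || And
Not || And
p || And
p || And && Not
p || And && Not && Not
p || Not && Not && Not
p || q && Not && Not
p || q && q && Not
p || q && q && ( Or )
p || q && q && ( And )
p || q && q && ( Not )
p || q && q && ( s )

[Or [Or [And [Not p]]] || [And [And [And [Not q]] && [Not q]] && [Not ( [Or [And [Not s]]] )]]]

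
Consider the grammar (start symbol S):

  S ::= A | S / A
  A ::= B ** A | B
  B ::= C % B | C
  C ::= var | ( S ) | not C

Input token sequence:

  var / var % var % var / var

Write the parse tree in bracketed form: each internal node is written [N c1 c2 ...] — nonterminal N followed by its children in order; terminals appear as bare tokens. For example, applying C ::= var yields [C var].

[S [S [S [A [B [C var]]]] / [A [B [C var] % [B [C var] % [B [C var]]]]]] / [A [B [C var]]]]

S
S / A
S / A / A
A / A / A
B / A / A
C / A / A
var / A / A
var / B / A
var / C % B / A
var / var % B / A
var / var % C % B / A
var / var % var % B / A
var / var % var % C / A
var / var % var % var / A
var / var % var % var / B
var / var % var % var / C
var / var % var % var / var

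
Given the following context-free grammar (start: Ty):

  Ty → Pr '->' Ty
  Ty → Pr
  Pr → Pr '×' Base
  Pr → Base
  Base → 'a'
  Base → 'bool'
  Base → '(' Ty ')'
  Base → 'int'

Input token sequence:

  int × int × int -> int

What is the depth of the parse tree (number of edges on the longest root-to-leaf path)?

[Ty [Pr [Pr [Pr [Base int]] × [Base int]] × [Base int]] -> [Ty [Pr [Base int]]]]

5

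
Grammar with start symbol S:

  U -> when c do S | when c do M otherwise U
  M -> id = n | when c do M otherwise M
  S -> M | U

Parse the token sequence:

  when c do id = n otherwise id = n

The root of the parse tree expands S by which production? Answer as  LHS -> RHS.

S -> M

[S [M when c do [M id = n] otherwise [M id = n]]]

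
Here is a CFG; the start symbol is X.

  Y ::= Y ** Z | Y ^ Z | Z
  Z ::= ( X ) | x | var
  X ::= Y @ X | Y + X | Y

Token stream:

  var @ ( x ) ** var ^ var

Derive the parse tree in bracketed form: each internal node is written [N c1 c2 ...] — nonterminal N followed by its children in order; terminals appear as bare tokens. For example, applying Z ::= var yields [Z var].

X
Y @ X
Z @ X
var @ X
var @ Y
var @ Y ^ Z
var @ Y ** Z ^ Z
var @ Z ** Z ^ Z
var @ ( X ) ** Z ^ Z
var @ ( Y ) ** Z ^ Z
var @ ( Z ) ** Z ^ Z
var @ ( x ) ** Z ^ Z
var @ ( x ) ** var ^ Z
var @ ( x ) ** var ^ var

[X [Y [Z var]] @ [X [Y [Y [Y [Z ( [X [Y [Z x]]] )]] ** [Z var]] ^ [Z var]]]]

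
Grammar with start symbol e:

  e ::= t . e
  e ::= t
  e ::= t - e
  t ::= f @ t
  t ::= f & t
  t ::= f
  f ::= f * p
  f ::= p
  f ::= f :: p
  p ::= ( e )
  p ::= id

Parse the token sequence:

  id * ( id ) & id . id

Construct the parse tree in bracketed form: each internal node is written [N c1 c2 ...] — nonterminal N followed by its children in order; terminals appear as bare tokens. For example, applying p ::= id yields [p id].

e
t . e
f & t . e
f * p & t . e
p * p & t . e
id * p & t . e
id * ( e ) & t . e
id * ( t ) & t . e
id * ( f ) & t . e
id * ( p ) & t . e
id * ( id ) & t . e
id * ( id ) & f . e
id * ( id ) & p . e
id * ( id ) & id . e
id * ( id ) & id . t
id * ( id ) & id . f
id * ( id ) & id . p
id * ( id ) & id . id

[e [t [f [f [p id]] * [p ( [e [t [f [p id]]]] )]] & [t [f [p id]]]] . [e [t [f [p id]]]]]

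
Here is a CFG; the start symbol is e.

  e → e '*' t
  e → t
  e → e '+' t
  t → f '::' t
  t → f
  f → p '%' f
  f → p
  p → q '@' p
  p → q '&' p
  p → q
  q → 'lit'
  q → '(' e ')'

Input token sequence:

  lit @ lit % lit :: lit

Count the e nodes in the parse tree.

1

[e [t [f [p [q lit] @ [p [q lit]]] % [f [p [q lit]]]] :: [t [f [p [q lit]]]]]]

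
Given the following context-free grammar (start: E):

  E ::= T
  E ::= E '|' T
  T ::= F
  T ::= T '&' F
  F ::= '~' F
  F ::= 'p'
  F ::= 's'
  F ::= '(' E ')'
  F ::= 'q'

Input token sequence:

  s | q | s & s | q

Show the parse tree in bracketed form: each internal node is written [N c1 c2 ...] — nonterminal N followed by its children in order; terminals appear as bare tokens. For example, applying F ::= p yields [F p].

[E [E [E [E [T [F s]]] | [T [F q]]] | [T [T [F s]] & [F s]]] | [T [F q]]]

E
E | T
E | T | T
E | T | T | T
T | T | T | T
F | T | T | T
s | T | T | T
s | F | T | T
s | q | T | T
s | q | T & F | T
s | q | F & F | T
s | q | s & F | T
s | q | s & s | T
s | q | s & s | F
s | q | s & s | q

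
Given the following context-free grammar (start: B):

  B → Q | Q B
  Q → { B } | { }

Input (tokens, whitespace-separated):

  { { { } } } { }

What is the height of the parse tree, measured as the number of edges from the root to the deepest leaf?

6

[B [Q { [B [Q { [B [Q { }]] }]] }] [B [Q { }]]]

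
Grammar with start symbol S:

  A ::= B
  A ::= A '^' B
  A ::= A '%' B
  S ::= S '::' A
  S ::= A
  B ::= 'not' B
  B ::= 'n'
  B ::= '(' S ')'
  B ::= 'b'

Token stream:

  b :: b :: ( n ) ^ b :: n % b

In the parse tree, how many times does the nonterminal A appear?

7

[S [S [S [S [A [B b]]] :: [A [B b]]] :: [A [A [B ( [S [A [B n]]] )]] ^ [B b]]] :: [A [A [B n]] % [B b]]]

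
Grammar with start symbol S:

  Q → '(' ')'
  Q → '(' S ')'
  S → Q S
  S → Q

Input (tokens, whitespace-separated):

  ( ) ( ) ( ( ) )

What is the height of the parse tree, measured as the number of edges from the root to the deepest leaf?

[S [Q ( )] [S [Q ( )] [S [Q ( [S [Q ( )]] )]]]]

6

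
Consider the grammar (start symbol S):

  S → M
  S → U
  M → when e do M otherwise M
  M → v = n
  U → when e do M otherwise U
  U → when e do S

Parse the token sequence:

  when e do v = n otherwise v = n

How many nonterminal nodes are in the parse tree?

4

[S [M when e do [M v = n] otherwise [M v = n]]]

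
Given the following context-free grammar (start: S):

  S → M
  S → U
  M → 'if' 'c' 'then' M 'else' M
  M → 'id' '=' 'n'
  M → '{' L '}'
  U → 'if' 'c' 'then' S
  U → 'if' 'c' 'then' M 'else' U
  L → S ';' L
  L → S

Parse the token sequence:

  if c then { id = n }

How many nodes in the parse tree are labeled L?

1

[S [U if c then [S [M { [L [S [M id = n]]] }]]]]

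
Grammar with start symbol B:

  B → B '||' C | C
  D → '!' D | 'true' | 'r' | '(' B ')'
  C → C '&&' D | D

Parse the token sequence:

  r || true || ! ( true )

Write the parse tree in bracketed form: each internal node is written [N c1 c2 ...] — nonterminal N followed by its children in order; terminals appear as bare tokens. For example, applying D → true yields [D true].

B
B || C
B || C || C
C || C || C
D || C || C
r || C || C
r || D || C
r || true || C
r || true || D
r || true || ! D
r || true || ! ( B )
r || true || ! ( C )
r || true || ! ( D )
r || true || ! ( true )

[B [B [B [C [D r]]] || [C [D true]]] || [C [D ! [D ( [B [C [D true]]] )]]]]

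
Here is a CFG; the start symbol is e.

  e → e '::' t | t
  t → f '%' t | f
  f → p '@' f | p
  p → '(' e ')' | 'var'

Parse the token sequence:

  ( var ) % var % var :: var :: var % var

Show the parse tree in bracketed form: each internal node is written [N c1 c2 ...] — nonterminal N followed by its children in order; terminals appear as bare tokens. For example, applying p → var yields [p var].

[e [e [e [t [f [p ( [e [t [f [p var]]]] )]] % [t [f [p var]] % [t [f [p var]]]]]] :: [t [f [p var]]]] :: [t [f [p var]] % [t [f [p var]]]]]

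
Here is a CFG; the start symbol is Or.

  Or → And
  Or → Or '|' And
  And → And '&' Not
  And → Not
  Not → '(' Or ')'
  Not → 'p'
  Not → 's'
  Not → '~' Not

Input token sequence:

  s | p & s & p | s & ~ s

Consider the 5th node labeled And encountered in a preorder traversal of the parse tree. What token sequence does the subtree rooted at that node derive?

[Or [Or [Or [And [Not s]]] | [And [And [And [Not p]] & [Not s]] & [Not p]]] | [And [And [Not s]] & [Not ~ [Not s]]]]

s & ~ s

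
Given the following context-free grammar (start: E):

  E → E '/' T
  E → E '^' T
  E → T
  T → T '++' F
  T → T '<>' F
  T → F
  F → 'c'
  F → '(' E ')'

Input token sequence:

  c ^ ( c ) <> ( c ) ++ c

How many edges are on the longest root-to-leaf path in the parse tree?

8

[E [E [T [F c]]] ^ [T [T [T [F ( [E [T [F c]]] )]] <> [F ( [E [T [F c]]] )]] ++ [F c]]]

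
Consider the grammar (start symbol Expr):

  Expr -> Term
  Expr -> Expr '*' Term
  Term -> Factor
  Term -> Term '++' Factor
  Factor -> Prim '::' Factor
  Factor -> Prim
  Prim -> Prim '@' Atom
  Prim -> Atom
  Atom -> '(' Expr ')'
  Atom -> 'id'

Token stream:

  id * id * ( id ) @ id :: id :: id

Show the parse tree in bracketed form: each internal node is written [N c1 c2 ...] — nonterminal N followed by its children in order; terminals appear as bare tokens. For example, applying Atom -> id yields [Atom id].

[Expr [Expr [Expr [Term [Factor [Prim [Atom id]]]]] * [Term [Factor [Prim [Atom id]]]]] * [Term [Factor [Prim [Prim [Atom ( [Expr [Term [Factor [Prim [Atom id]]]]] )]] @ [Atom id]] :: [Factor [Prim [Atom id]] :: [Factor [Prim [Atom id]]]]]]]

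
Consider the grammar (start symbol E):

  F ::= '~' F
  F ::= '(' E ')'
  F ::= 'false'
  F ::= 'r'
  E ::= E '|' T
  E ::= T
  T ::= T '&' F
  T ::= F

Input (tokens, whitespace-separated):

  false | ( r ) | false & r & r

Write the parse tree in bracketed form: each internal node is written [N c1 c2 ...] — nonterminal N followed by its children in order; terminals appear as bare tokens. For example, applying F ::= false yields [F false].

E
E | T
E | T | T
T | T | T
F | T | T
false | T | T
false | F | T
false | ( E ) | T
false | ( T ) | T
false | ( F ) | T
false | ( r ) | T
false | ( r ) | T & F
false | ( r ) | T & F & F
false | ( r ) | F & F & F
false | ( r ) | false & F & F
false | ( r ) | false & r & F
false | ( r ) | false & r & r

[E [E [E [T [F false]]] | [T [F ( [E [T [F r]]] )]]] | [T [T [T [F false]] & [F r]] & [F r]]]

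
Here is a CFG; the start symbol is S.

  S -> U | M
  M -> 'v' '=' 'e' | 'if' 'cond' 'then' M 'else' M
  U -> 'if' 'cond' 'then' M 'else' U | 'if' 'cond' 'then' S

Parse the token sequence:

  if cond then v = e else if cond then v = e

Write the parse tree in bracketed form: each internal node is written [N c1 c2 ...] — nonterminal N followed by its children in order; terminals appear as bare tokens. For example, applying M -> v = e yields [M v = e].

S
U
if cond then M else U
if cond then v = e else U
if cond then v = e else if cond then S
if cond then v = e else if cond then M
if cond then v = e else if cond then v = e

[S [U if cond then [M v = e] else [U if cond then [S [M v = e]]]]]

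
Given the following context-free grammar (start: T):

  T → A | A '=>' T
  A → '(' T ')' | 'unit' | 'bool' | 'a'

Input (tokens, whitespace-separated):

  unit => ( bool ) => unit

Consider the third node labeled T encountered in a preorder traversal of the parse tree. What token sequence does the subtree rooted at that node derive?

bool

[T [A unit] => [T [A ( [T [A bool]] )] => [T [A unit]]]]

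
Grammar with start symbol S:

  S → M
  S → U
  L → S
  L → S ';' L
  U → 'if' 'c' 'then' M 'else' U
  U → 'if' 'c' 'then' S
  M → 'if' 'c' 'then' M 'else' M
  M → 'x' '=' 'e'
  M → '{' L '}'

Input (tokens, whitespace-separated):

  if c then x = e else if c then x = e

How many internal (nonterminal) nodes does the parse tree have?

[S [U if c then [M x = e] else [U if c then [S [M x = e]]]]]

6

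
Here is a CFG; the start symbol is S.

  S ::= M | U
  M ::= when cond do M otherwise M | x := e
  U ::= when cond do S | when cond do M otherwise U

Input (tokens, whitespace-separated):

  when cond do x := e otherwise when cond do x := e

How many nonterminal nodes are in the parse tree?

6

[S [U when cond do [M x := e] otherwise [U when cond do [S [M x := e]]]]]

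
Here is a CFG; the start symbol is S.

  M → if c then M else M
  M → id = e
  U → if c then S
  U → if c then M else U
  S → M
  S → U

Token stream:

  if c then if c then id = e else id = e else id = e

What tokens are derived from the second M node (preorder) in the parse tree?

if c then id = e else id = e

[S [M if c then [M if c then [M id = e] else [M id = e]] else [M id = e]]]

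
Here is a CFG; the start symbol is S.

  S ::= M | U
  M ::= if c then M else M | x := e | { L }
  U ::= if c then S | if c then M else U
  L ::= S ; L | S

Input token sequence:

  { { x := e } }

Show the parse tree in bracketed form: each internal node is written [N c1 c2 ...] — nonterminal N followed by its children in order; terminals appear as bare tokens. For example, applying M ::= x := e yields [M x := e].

S
M
{ L }
{ S }
{ M }
{ { L } }
{ { S } }
{ { M } }
{ { x := e } }

[S [M { [L [S [M { [L [S [M x := e]]] }]]] }]]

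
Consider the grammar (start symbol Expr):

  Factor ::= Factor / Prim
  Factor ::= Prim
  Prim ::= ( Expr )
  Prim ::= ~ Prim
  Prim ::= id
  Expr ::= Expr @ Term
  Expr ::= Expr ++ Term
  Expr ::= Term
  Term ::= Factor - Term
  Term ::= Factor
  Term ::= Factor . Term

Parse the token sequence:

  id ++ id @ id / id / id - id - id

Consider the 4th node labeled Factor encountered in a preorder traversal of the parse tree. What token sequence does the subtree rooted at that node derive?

id / id

[Expr [Expr [Expr [Term [Factor [Prim id]]]] ++ [Term [Factor [Prim id]]]] @ [Term [Factor [Factor [Factor [Prim id]] / [Prim id]] / [Prim id]] - [Term [Factor [Prim id]] - [Term [Factor [Prim id]]]]]]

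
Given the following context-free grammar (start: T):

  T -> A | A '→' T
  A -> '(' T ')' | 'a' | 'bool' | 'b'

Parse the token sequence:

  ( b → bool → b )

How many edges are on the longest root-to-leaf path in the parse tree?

[T [A ( [T [A b] → [T [A bool] → [T [A b]]]] )]]

6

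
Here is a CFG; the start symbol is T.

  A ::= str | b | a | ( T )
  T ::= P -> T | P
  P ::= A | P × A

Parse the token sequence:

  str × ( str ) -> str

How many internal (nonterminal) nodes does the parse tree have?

[T [P [P [A str]] × [A ( [T [P [A str]]] )]] -> [T [P [A str]]]]

11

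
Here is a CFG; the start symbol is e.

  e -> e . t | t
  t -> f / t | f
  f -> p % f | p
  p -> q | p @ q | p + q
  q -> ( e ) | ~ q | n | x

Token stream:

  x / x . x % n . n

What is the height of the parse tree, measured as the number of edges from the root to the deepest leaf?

8

[e [e [e [t [f [p [q x]]] / [t [f [p [q x]]]]]] . [t [f [p [q x]] % [f [p [q n]]]]]] . [t [f [p [q n]]]]]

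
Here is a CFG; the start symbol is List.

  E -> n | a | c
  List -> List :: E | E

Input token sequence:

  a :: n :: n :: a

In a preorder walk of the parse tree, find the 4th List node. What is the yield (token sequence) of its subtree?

[List [List [List [List [E a]] :: [E n]] :: [E n]] :: [E a]]

a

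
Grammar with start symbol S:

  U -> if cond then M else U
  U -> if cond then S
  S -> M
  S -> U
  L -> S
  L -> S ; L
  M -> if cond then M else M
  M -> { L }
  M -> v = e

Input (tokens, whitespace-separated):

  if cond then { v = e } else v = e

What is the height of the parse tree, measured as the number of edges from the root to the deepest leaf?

6

[S [M if cond then [M { [L [S [M v = e]]] }] else [M v = e]]]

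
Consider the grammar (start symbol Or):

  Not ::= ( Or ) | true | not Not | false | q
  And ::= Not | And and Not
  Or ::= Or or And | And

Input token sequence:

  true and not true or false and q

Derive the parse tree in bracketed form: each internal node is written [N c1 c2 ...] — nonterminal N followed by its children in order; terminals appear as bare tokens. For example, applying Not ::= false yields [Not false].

Or
Or or And
And or And
And and Not or And
Not and Not or And
true and Not or And
true and not Not or And
true and not true or And
true and not true or And and Not
true and not true or Not and Not
true and not true or false and Not
true and not true or false and q

[Or [Or [And [And [Not true]] and [Not not [Not true]]]] or [And [And [Not false]] and [Not q]]]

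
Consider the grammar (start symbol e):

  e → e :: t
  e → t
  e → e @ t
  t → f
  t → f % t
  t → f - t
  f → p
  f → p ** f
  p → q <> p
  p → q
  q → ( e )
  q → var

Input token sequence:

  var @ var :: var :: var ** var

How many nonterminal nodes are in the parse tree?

[e [e [e [e [t [f [p [q var]]]]] @ [t [f [p [q var]]]]] :: [t [f [p [q var]]]]] :: [t [f [p [q var]] ** [f [p [q var]]]]]]

23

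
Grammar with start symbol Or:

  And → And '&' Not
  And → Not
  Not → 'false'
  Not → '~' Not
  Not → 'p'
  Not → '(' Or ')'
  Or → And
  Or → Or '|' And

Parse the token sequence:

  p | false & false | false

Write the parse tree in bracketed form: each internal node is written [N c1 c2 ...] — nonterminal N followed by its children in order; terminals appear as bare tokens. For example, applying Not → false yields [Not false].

[Or [Or [Or [And [Not p]]] | [And [And [Not false]] & [Not false]]] | [And [Not false]]]

Or
Or | And
Or | And | And
And | And | And
Not | And | And
p | And | And
p | And & Not | And
p | Not & Not | And
p | false & Not | And
p | false & false | And
p | false & false | Not
p | false & false | false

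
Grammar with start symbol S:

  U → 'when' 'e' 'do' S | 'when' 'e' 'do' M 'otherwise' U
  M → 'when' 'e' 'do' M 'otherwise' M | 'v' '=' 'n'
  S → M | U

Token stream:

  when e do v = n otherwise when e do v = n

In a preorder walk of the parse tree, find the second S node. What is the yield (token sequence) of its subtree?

[S [U when e do [M v = n] otherwise [U when e do [S [M v = n]]]]]

v = n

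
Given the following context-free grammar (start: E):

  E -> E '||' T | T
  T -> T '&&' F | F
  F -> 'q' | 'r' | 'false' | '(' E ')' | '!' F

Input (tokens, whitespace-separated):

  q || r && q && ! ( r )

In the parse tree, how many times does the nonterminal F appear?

6

[E [E [T [F q]]] || [T [T [T [F r]] && [F q]] && [F ! [F ( [E [T [F r]]] )]]]]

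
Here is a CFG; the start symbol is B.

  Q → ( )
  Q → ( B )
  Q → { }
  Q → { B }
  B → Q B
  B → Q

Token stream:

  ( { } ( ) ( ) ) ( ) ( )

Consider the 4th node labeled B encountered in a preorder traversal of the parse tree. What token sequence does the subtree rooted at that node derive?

( )

[B [Q ( [B [Q { }] [B [Q ( )] [B [Q ( )]]]] )] [B [Q ( )] [B [Q ( )]]]]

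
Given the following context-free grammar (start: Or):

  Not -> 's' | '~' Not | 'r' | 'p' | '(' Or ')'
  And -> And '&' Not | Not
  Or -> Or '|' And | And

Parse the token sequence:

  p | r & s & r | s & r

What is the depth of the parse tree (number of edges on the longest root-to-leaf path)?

6

[Or [Or [Or [And [Not p]]] | [And [And [And [Not r]] & [Not s]] & [Not r]]] | [And [And [Not s]] & [Not r]]]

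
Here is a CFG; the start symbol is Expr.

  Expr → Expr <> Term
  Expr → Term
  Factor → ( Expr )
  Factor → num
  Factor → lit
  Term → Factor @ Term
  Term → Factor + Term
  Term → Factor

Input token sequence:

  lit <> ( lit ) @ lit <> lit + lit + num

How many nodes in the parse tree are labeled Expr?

4

[Expr [Expr [Expr [Term [Factor lit]]] <> [Term [Factor ( [Expr [Term [Factor lit]]] )] @ [Term [Factor lit]]]] <> [Term [Factor lit] + [Term [Factor lit] + [Term [Factor num]]]]]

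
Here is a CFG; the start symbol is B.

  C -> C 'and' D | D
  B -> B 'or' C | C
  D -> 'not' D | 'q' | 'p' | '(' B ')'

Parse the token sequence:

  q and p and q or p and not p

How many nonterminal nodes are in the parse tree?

13

[B [B [C [C [C [D q]] and [D p]] and [D q]]] or [C [C [D p]] and [D not [D p]]]]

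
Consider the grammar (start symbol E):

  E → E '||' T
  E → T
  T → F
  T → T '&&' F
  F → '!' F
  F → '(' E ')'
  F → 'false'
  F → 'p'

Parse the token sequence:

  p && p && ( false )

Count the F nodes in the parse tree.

[E [T [T [T [F p]] && [F p]] && [F ( [E [T [F false]]] )]]]

4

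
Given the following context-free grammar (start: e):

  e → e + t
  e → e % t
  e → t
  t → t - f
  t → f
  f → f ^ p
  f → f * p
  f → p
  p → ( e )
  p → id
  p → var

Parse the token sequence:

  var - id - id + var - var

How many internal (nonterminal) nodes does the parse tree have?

[e [e [t [t [t [f [p var]]] - [f [p id]]] - [f [p id]]]] + [t [t [f [p var]]] - [f [p var]]]]

17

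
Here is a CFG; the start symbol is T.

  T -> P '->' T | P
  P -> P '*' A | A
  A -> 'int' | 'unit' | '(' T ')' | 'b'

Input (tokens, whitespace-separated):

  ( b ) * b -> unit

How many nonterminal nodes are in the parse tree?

[T [P [P [A ( [T [P [A b]]] )]] * [A b]] -> [T [P [A unit]]]]

11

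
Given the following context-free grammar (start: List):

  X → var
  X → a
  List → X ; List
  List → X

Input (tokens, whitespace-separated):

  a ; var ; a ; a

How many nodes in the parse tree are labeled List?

[List [X a] ; [List [X var] ; [List [X a] ; [List [X a]]]]]

4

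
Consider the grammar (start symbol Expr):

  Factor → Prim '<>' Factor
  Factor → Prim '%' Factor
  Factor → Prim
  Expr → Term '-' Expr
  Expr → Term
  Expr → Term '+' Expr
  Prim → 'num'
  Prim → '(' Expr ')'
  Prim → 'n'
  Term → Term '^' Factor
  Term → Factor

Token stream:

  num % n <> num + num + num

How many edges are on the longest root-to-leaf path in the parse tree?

[Expr [Term [Factor [Prim num] % [Factor [Prim n] <> [Factor [Prim num]]]]] + [Expr [Term [Factor [Prim num]]] + [Expr [Term [Factor [Prim num]]]]]]

6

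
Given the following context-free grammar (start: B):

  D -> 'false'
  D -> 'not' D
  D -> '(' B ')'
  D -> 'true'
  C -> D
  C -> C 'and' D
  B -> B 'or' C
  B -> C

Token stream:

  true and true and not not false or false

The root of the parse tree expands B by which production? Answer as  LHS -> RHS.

B -> B 'or' C

[B [B [C [C [C [D true]] and [D true]] and [D not [D not [D false]]]]] or [C [D false]]]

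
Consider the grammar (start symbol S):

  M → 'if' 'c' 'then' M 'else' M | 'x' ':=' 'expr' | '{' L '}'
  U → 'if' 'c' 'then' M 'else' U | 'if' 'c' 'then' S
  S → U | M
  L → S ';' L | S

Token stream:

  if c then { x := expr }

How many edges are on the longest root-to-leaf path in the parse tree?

[S [U if c then [S [M { [L [S [M x := expr]]] }]]]]

7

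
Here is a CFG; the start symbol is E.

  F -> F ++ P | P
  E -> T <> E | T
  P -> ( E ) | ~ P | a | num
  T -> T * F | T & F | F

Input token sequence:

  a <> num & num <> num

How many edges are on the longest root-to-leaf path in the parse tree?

6

[E [T [F [P a]]] <> [E [T [T [F [P num]]] & [F [P num]]] <> [E [T [F [P num]]]]]]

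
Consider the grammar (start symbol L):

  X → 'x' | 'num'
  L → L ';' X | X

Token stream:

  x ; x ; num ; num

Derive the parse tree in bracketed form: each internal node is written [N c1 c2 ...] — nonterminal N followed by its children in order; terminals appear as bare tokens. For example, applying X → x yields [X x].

[L [L [L [L [X x]] ; [X x]] ; [X num]] ; [X num]]

L
L ; X
L ; X ; X
L ; X ; X ; X
X ; X ; X ; X
x ; X ; X ; X
x ; x ; X ; X
x ; x ; num ; X
x ; x ; num ; num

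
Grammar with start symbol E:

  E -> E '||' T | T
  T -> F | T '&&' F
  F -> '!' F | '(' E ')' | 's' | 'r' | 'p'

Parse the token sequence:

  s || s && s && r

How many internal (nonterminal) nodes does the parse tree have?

10

[E [E [T [F s]]] || [T [T [T [F s]] && [F s]] && [F r]]]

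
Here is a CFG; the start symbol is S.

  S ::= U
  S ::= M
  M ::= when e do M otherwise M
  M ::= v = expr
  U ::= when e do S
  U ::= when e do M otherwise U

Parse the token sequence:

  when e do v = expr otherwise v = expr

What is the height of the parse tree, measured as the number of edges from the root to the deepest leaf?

3

[S [M when e do [M v = expr] otherwise [M v = expr]]]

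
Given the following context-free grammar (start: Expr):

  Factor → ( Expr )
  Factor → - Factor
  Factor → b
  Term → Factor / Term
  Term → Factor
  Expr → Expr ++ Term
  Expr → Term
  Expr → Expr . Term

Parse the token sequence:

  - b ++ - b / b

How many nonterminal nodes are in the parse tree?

[Expr [Expr [Term [Factor - [Factor b]]]] ++ [Term [Factor - [Factor b]] / [Term [Factor b]]]]

10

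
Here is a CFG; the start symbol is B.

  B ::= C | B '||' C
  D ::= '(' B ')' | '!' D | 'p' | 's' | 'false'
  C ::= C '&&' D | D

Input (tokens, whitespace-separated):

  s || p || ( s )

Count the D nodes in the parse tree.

4

[B [B [B [C [D s]]] || [C [D p]]] || [C [D ( [B [C [D s]]] )]]]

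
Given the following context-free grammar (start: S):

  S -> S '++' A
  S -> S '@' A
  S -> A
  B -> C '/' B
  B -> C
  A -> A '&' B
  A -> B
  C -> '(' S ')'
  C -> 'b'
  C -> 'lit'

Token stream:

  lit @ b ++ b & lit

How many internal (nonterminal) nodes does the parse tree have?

[S [S [S [A [B [C lit]]]] @ [A [B [C b]]]] ++ [A [A [B [C b]]] & [B [C lit]]]]

15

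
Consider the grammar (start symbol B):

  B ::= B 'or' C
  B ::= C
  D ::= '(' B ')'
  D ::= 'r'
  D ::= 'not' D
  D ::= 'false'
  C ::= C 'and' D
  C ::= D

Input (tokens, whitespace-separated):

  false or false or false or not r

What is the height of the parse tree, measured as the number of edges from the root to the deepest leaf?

6

[B [B [B [B [C [D false]]] or [C [D false]]] or [C [D false]]] or [C [D not [D r]]]]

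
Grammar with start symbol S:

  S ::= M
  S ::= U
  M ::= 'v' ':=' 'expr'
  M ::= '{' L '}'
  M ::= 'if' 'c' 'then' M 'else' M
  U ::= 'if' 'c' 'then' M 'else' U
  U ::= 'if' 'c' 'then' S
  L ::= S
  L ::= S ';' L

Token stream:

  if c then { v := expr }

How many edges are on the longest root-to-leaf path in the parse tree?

7

[S [U if c then [S [M { [L [S [M v := expr]]] }]]]]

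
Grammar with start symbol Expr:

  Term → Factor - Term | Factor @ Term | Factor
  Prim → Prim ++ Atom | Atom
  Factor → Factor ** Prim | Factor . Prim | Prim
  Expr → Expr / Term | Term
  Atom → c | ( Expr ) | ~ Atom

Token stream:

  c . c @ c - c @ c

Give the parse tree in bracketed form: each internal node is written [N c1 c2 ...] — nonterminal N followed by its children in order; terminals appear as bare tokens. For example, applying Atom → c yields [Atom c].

Expr
Term
Factor @ Term
Factor . Prim @ Term
Prim . Prim @ Term
Atom . Prim @ Term
c . Prim @ Term
c . Atom @ Term
c . c @ Term
c . c @ Factor - Term
c . c @ Prim - Term
c . c @ Atom - Term
c . c @ c - Term
c . c @ c - Factor @ Term
c . c @ c - Prim @ Term
c . c @ c - Atom @ Term
c . c @ c - c @ Term
c . c @ c - c @ Factor
c . c @ c - c @ Prim
c . c @ c - c @ Atom
c . c @ c - c @ c

[Expr [Term [Factor [Factor [Prim [Atom c]]] . [Prim [Atom c]]] @ [Term [Factor [Prim [Atom c]]] - [Term [Factor [Prim [Atom c]]] @ [Term [Factor [Prim [Atom c]]]]]]]]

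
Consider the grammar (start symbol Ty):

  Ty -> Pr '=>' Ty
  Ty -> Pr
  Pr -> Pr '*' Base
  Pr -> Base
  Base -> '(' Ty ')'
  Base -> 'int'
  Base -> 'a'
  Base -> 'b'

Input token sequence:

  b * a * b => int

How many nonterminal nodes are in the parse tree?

10

[Ty [Pr [Pr [Pr [Base b]] * [Base a]] * [Base b]] => [Ty [Pr [Base int]]]]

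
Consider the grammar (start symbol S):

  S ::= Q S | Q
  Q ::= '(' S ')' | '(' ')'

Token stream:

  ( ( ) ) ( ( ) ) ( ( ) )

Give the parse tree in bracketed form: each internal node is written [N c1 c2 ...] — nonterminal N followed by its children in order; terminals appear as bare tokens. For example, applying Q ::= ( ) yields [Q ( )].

S
Q S
( S ) S
( Q ) S
( ( ) ) S
( ( ) ) Q S
( ( ) ) ( S ) S
( ( ) ) ( Q ) S
( ( ) ) ( ( ) ) S
( ( ) ) ( ( ) ) Q
( ( ) ) ( ( ) ) ( S )
( ( ) ) ( ( ) ) ( Q )
( ( ) ) ( ( ) ) ( ( ) )

[S [Q ( [S [Q ( )]] )] [S [Q ( [S [Q ( )]] )] [S [Q ( [S [Q ( )]] )]]]]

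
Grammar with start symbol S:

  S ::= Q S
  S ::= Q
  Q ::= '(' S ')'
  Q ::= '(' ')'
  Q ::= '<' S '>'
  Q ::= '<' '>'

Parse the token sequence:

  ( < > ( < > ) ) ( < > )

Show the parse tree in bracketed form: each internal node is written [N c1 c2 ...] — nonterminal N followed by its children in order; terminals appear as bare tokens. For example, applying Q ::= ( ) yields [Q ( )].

[S [Q ( [S [Q < >] [S [Q ( [S [Q < >]] )]]] )] [S [Q ( [S [Q < >]] )]]]

S
Q S
( S ) S
( Q S ) S
( < > S ) S
( < > Q ) S
( < > ( S ) ) S
( < > ( Q ) ) S
( < > ( < > ) ) S
( < > ( < > ) ) Q
( < > ( < > ) ) ( S )
( < > ( < > ) ) ( Q )
( < > ( < > ) ) ( < > )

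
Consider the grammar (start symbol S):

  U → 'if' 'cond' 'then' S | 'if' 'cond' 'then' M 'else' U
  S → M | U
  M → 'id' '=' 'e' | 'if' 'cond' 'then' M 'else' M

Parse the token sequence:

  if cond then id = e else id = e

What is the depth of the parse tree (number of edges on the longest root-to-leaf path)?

[S [M if cond then [M id = e] else [M id = e]]]

3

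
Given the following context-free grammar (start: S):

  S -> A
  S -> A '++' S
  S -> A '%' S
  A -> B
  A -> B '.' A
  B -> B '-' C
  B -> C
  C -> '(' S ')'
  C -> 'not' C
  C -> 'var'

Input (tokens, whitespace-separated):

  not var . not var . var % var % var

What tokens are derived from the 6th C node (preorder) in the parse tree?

var

[S [A [B [C not [C var]]] . [A [B [C not [C var]]] . [A [B [C var]]]]] % [S [A [B [C var]]] % [S [A [B [C var]]]]]]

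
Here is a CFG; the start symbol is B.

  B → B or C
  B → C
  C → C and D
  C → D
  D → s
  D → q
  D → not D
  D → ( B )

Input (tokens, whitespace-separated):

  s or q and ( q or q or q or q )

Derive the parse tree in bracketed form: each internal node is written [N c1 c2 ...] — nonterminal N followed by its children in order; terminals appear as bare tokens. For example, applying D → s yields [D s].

B
B or C
C or C
D or C
s or C
s or C and D
s or D and D
s or q and D
s or q and ( B )
s or q and ( B or C )
s or q and ( B or C or C )
s or q and ( B or C or C or C )
s or q and ( C or C or C or C )
s or q and ( D or C or C or C )
s or q and ( q or C or C or C )
s or q and ( q or D or C or C )
s or q and ( q or q or C or C )
s or q and ( q or q or D or C )
s or q and ( q or q or q or C )
s or q and ( q or q or q or D )
s or q and ( q or q or q or q )

[B [B [C [D s]]] or [C [C [D q]] and [D ( [B [B [B [B [C [D q]]] or [C [D q]]] or [C [D q]]] or [C [D q]]] )]]]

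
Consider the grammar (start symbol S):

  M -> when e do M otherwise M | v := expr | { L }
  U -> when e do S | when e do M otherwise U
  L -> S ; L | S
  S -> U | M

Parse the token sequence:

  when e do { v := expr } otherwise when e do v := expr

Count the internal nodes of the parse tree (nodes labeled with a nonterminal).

9

[S [U when e do [M { [L [S [M v := expr]]] }] otherwise [U when e do [S [M v := expr]]]]]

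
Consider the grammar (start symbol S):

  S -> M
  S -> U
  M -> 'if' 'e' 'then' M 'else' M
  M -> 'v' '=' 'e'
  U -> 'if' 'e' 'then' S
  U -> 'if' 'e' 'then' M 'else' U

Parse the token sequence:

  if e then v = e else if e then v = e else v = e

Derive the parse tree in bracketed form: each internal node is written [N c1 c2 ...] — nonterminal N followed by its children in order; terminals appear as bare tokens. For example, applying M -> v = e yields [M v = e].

S
M
if e then M else M
if e then v = e else M
if e then v = e else if e then M else M
if e then v = e else if e then v = e else M
if e then v = e else if e then v = e else v = e

[S [M if e then [M v = e] else [M if e then [M v = e] else [M v = e]]]]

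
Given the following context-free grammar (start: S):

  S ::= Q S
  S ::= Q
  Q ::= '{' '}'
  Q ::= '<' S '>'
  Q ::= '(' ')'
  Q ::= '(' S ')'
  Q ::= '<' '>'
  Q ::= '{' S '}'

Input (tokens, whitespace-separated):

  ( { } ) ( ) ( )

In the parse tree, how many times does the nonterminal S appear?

4

[S [Q ( [S [Q { }]] )] [S [Q ( )] [S [Q ( )]]]]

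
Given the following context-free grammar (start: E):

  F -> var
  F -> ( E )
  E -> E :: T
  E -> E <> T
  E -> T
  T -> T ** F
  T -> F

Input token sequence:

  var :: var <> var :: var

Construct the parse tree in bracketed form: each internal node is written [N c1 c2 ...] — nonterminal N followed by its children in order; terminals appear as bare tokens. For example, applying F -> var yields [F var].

E
E :: T
E <> T :: T
E :: T <> T :: T
T :: T <> T :: T
F :: T <> T :: T
var :: T <> T :: T
var :: F <> T :: T
var :: var <> T :: T
var :: var <> F :: T
var :: var <> var :: T
var :: var <> var :: F
var :: var <> var :: var

[E [E [E [E [T [F var]]] :: [T [F var]]] <> [T [F var]]] :: [T [F var]]]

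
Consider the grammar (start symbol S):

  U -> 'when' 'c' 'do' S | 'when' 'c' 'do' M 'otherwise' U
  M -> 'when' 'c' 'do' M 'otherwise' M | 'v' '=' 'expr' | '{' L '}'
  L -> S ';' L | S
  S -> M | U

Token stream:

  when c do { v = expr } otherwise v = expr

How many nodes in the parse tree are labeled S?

[S [M when c do [M { [L [S [M v = expr]]] }] otherwise [M v = expr]]]

2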